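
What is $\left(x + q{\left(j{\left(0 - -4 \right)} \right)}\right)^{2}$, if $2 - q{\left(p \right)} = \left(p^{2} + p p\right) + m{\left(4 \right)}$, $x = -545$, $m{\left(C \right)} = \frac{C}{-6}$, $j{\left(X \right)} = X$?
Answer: $\frac{2968729}{9} \approx 3.2986 \cdot 10^{5}$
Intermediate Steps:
$m{\left(C \right)} = - \frac{C}{6}$ ($m{\left(C \right)} = C \left(- \frac{1}{6}\right) = - \frac{C}{6}$)
$q{\left(p \right)} = \frac{8}{3} - 2 p^{2}$ ($q{\left(p \right)} = 2 - \left(\left(p^{2} + p p\right) - \frac{2}{3}\right) = 2 - \left(\left(p^{2} + p^{2}\right) - \frac{2}{3}\right) = 2 - \left(2 p^{2} - \frac{2}{3}\right) = 2 - \left(- \frac{2}{3} + 2 p^{2}\right) = \frac{8}{3} - 2 p^{2}$)
$\left(x + q{\left(j{\left(0 - -4 \right)} \right)}\right)^{2} = \left(-545 + \left(\frac{8}{3} - 2 \left(0 - -4\right)^{2}\right)\right)^{2} = \left(-545 + \left(\frac{8}{3} - 2 \left(0 + 4\right)^{2}\right)\right)^{2} = \left(-545 + \left(\frac{8}{3} - 2 \cdot 4^{2}\right)\right)^{2} = \left(-545 + \left(\frac{8}{3} - 32\right)\right)^{2} = \left(-545 - \frac{88}{3}\right)^{2} = \left(- \frac{1723}{3}\right)^{2} = \frac{2968729}{9}$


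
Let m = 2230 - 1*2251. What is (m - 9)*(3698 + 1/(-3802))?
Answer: -210896925/1901 ≈ -1.1094e+5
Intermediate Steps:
m = -21 (m = 2230 - 2251 = -21)
(m - 9)*(3698 + 1/(-3802)) = (-21 - 9)*(3698 + 1/(-3802)) = -30*(3698 - 1/3802) = -30*14059795/3802 = -210896925/1901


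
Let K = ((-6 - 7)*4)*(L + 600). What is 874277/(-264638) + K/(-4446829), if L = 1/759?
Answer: -11638510781707/3530399798706 ≈ -3.2967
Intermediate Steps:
L = 1/759 ≈ 0.0013175
K = -23680852/759 (K = ((-6 - 7)*4)*(1/759 + 600) = -13*4*(455401/759) = -52*455401/759 = -23680852/759 ≈ -31200.)
874277/(-264638) + K/(-4446829) = 874277/(-264638) - 23680852/759/(-4446829) = 874277*(-1/264638) - 23680852/759*(-1/4446829) = -874277/264638 + 23680852/3375143211 = -11638510781707/3530399798706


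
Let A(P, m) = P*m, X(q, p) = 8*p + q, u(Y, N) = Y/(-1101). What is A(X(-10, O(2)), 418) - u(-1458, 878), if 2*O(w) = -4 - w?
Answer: -5216290/367 ≈ -14213.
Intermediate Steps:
O(w) = -2 - w/2 (O(w) = (-4 - w)/2 = -2 - w/2)
u(Y, N) = -Y/1101 (u(Y, N) = Y*(-1/1101) = -Y/1101)
X(q, p) = q + 8*p
A(X(-10, O(2)), 418) - u(-1458, 878) = (-10 + 8*(-2 - ½*2))*418 - (-1)*(-1458)/1101 = (-10 + 8*(-2 - 1))*418 - 1*486/367 = (-10 + 8*(-3))*418 - 486/367 = (-10 - 24)*418 - 486/367 = -34*418 - 486/367 = -14212 - 486/367 = -5216290/367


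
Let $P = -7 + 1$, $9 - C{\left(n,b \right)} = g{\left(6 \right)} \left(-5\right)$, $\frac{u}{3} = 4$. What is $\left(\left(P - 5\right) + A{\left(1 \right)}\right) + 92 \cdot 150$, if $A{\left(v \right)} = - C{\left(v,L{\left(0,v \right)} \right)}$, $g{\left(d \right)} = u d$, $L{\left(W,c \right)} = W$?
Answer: $13420$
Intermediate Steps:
$u = 12$ ($u = 3 \cdot 4 = 12$)
$g{\left(d \right)} = 12 d$
$C{\left(n,b \right)} = 369$ ($C{\left(n,b \right)} = 9 - 12 \cdot 6 \left(-5\right) = 9 - 72 \left(-5\right) = 9 - -360 = 9 + 360 = 369$)
$A{\left(v \right)} = -369$ ($A{\left(v \right)} = \left(-1\right) 369 = -369$)
$P = -6$
$\left(\left(P - 5\right) + A{\left(1 \right)}\right) + 92 \cdot 150 = \left(\left(-6 - 5\right) - 369\right) + 92 \cdot 150 = \left(-11 - 369\right) + 13800 = -380 + 13800 = 13420$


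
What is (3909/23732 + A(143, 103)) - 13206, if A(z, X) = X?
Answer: -310956487/23732 ≈ -13103.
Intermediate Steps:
(3909/23732 + A(143, 103)) - 13206 = (3909/23732 + 103) - 13206 = 2448305/23732 - 13206 = -310956487/23732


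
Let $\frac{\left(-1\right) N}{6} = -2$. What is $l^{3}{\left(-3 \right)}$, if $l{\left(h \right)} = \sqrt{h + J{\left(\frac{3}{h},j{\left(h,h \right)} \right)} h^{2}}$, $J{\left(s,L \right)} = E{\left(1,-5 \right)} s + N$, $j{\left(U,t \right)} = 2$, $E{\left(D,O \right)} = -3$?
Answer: $264 \sqrt{33} \approx 1516.6$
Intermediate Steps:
$N = 12$ ($N = \left(-6\right) \left(-2\right) = 12$)
$J{\left(s,L \right)} = 12 - 3 s$ ($J{\left(s,L \right)} = - 3 s + 12 = 12 - 3 s$)
$l{\left(h \right)} = \sqrt{h + h^{2} \left(12 - \frac{9}{h}\right)}$ ($l{\left(h \right)} = \sqrt{h + \left(12 - 3 \frac{3}{h}\right) h^{2}} = \sqrt{h + \left(12 - \frac{9}{h}\right) h^{2}} = \sqrt{h + h^{2} \left(12 - \frac{9}{h}\right)}$)
$l^{3}{\left(-3 \right)} = \left(2 \sqrt{- 3 \left(-2 + 3 \left(-3\right)\right)}\right)^{3} = \left(2 \sqrt{- 3 \left(-2 - 9\right)}\right)^{3} = \left(2 \sqrt{\left(-3\right) \left(-11\right)}\right)^{3} = \left(2 \sqrt{33}\right)^{3} = 264 \sqrt{33}$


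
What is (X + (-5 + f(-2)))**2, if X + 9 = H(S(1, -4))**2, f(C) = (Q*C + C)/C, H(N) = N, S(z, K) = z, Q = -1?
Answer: 169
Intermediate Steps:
f(C) = 0 (f(C) = (-C + C)/C = 0/C = 0)
X = -8 (X = -9 + 1**2 = -9 + 1 = -8)
(X + (-5 + f(-2)))**2 = (-8 + (-5 + 0))**2 = (-8 - 5)**2 = (-13)**2 = 169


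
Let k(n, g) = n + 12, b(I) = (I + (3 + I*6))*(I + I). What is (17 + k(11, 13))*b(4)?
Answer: 9920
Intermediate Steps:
b(I) = 2*I*(3 + 7*I) (b(I) = (I + (3 + 6*I))*(2*I) = (3 + 7*I)*(2*I) = 2*I*(3 + 7*I))
k(n, g) = 12 + n
(17 + k(11, 13))*b(4) = (17 + (12 + 11))*(2*4*(3 + 7*4)) = (17 + 23)*(2*4*(3 + 28)) = 40*(2*4*31) = 40*248 = 9920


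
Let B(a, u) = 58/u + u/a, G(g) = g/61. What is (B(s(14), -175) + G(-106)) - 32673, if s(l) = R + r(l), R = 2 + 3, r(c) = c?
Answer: -6629189022/202825 ≈ -32684.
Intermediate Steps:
G(g) = g/61 (G(g) = g*(1/61) = g/61)
R = 5
s(l) = 5 + l
(B(s(14), -175) + G(-106)) - 32673 = ((58/(-175) - 175/(5 + 14)) + (1/61)*(-106)) - 32673 = ((58*(-1/175) - 175/19) - 106/61) - 32673 = ((-58/175 - 175*1/19) - 106/61) - 32673 = ((-58/175 - 175/19) - 106/61) - 32673 = (-31727/3325 - 106/61) - 32673 = -2287797/202825 - 32673 = -6629189022/202825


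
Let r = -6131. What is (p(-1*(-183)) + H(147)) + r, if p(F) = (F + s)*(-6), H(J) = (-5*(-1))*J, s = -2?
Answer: -6482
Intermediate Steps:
H(J) = 5*J
p(F) = 12 - 6*F (p(F) = (F - 2)*(-6) = (-2 + F)*(-6) = 12 - 6*F)
(p(-1*(-183)) + H(147)) + r = ((12 - (-6)*(-183)) + 5*147) - 6131 = ((12 - 6*183) + 735) - 6131 = ((12 - 1098) + 735) - 6131 = (-1086 + 735) - 6131 = -351 - 6131 = -6482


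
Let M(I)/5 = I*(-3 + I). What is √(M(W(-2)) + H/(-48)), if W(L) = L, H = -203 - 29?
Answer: √1974/6 ≈ 7.4050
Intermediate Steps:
H = -232
M(I) = 5*I*(-3 + I) (M(I) = 5*(I*(-3 + I)) = 5*I*(-3 + I))
√(M(W(-2)) + H/(-48)) = √(5*(-2)*(-3 - 2) - 232/(-48)) = √(5*(-2)*(-5) - 232*(-1/48)) = √(50 + 29/6) = √(329/6) = √1974/6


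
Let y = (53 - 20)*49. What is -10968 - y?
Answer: -12585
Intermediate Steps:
y = 1617 (y = 33*49 = 1617)
-10968 - y = -10968 - 1*1617 = -10968 - 1617 = -12585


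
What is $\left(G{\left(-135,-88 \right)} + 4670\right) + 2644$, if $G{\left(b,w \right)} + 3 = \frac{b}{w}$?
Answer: $\frac{643503}{88} \approx 7312.5$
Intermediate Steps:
$G{\left(b,w \right)} = -3 + \frac{b}{w}$
$\left(G{\left(-135,-88 \right)} + 4670\right) + 2644 = \left(\left(-3 - \frac{135}{-88}\right) + 4670\right) + 2644 = \left(\left(-3 - - \frac{135}{88}\right) + 4670\right) + 2644 = \left(\left(-3 + \frac{135}{88}\right) + 4670\right) + 2644 = \left(- \frac{129}{88} + 4670\right) + 2644 = \frac{410831}{88} + 2644 = \frac{643503}{88}$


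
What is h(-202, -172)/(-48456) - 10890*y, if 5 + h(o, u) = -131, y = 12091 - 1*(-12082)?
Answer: -1594468726273/6057 ≈ -2.6324e+8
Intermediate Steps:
y = 24173 (y = 12091 + 12082 = 24173)
h(o, u) = -136 (h(o, u) = -5 - 131 = -136)
h(-202, -172)/(-48456) - 10890*y = -136/(-48456) - 10890/(1/24173) = -136*(-1/48456) - 10890/1/24173 = 17/6057 - 10890*24173 = 17/6057 - 263243970 = -1594468726273/6057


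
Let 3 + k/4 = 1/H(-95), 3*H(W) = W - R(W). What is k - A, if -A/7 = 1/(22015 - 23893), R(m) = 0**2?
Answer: -2164121/178410 ≈ -12.130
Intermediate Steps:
R(m) = 0
H(W) = W/3 (H(W) = (W - 1*0)/3 = (W + 0)/3 = W/3)
A = 7/1878 (A = -7/(22015 - 23893) = -7/(-1878) = -7*(-1/1878) = 7/1878 ≈ 0.0037274)
k = -1152/95 (k = -12 + 4/(((1/3)*(-95))) = -12 + 4/(-95/3) = -12 + 4*(-3/95) = -12 - 12/95 = -1152/95 ≈ -12.126)
k - A = -1152/95 - 1*7/1878 = -1152/95 - 7/1878 = -2164121/178410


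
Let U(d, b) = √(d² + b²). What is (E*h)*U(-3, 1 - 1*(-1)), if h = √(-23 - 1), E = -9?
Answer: -18*I*√78 ≈ -158.97*I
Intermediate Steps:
U(d, b) = √(b² + d²)
h = 2*I*√6 (h = √(-24) = 2*I*√6 ≈ 4.899*I)
(E*h)*U(-3, 1 - 1*(-1)) = (-18*I*√6)*√((1 - 1*(-1))² + (-3)²) = (-18*I*√6)*√((1 + 1)² + 9) = (-18*I*√6)*√(2² + 9) = (-18*I*√6)*√(4 + 9) = (-18*I*√6)*√13 = -18*I*√78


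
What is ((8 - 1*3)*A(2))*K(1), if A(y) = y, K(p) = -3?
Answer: -30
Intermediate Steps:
((8 - 1*3)*A(2))*K(1) = ((8 - 1*3)*2)*(-3) = ((8 - 3)*2)*(-3) = (5*2)*(-3) = 10*(-3) = -30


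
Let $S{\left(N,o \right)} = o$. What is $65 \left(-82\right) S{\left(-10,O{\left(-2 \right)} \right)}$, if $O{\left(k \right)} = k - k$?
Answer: $0$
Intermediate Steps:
$O{\left(k \right)} = 0$
$65 \left(-82\right) S{\left(-10,O{\left(-2 \right)} \right)} = 65 \left(-82\right) 0 = \left(-5330\right) 0 = 0$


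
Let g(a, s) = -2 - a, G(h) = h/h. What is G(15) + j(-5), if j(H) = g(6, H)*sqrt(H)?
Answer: 1 - 8*I*sqrt(5) ≈ 1.0 - 17.889*I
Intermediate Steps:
G(h) = 1
j(H) = -8*sqrt(H) (j(H) = (-2 - 1*6)*sqrt(H) = (-2 - 6)*sqrt(H) = -8*sqrt(H))
G(15) + j(-5) = 1 - 8*I*sqrt(5)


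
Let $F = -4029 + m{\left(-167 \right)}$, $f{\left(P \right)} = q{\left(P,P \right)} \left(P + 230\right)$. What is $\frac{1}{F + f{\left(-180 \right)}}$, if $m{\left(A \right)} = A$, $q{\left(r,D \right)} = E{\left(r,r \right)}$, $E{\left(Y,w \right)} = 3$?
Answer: $- \frac{1}{4046} \approx -0.00024716$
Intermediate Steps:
$q{\left(r,D \right)} = 3$
$f{\left(P \right)} = 690 + 3 P$ ($f{\left(P \right)} = 3 \left(P + 230\right) = 3 \left(230 + P\right) = 690 + 3 P$)
$F = -4196$ ($F = -4029 - 167 = -4196$)
$\frac{1}{F + f{\left(-180 \right)}} = \frac{1}{-4196 + \left(690 + 3 \left(-180\right)\right)} = \frac{1}{-4196 + \left(690 - 540\right)} = \frac{1}{-4196 + 150} = \frac{1}{-4046} = - \frac{1}{4046}$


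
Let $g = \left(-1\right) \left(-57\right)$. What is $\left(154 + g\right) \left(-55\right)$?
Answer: $-11605$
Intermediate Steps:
$g = 57$
$\left(154 + g\right) \left(-55\right) = \left(154 + 57\right) \left(-55\right) = 211 \left(-55\right) = -11605$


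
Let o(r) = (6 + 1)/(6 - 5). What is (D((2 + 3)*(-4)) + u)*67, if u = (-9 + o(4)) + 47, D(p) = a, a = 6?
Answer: 3417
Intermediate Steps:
o(r) = 7 (o(r) = 7/1 = 7*1 = 7)
D(p) = 6
u = 45 (u = (-9 + 7) + 47 = -2 + 47 = 45)
(D((2 + 3)*(-4)) + u)*67 = (6 + 45)*67 = 51*67 = 3417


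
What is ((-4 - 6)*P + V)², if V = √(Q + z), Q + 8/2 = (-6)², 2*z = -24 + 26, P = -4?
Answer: (40 + √33)² ≈ 2092.6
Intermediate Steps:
z = 1 (z = (-24 + 26)/2 = (½)*2 = 1)
Q = 32 (Q = -4 + (-6)² = -4 + 36 = 32)
V = √33 (V = √(32 + 1) = √33 ≈ 5.7446)
((-4 - 6)*P + V)² = ((-4 - 6)*(-4) + √33)² = (-10*(-4) + √33)² = (40 + √33)²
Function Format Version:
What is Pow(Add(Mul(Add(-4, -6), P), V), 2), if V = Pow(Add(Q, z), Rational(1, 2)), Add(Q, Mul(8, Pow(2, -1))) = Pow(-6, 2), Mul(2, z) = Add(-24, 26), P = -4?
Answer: Pow(Add(40, Pow(33, Rational(1, 2))), 2) ≈ 2092.6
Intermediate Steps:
z = 1 (z = Mul(Rational(1, 2), Add(-24, 26)) = Mul(Rational(1, 2), 2) = 1)
Q = 32 (Q = Add(-4, Pow(-6, 2)) = Add(-4, 36) = 32)
V = Pow(33, Rational(1, 2)) (V = Pow(Add(32, 1), Rational(1, 2)) = Pow(33, Rational(1, 2)) ≈ 5.7446)
Pow(Add(Mul(Add(-4, -6), P), V), 2) = Pow(Add(Mul(Add(-4, -6), -4), Pow(33, Rational(1, 2))), 2) = Pow(Add(Mul(-10, -4), Pow(33, Rational(1, 2))), 2) = Pow(Add(40, Pow(33, Rational(1, 2))), 2)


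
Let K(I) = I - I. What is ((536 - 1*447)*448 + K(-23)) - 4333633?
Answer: -4293761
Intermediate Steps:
K(I) = 0
((536 - 1*447)*448 + K(-23)) - 4333633 = ((536 - 1*447)*448 + 0) - 4333633 = ((536 - 447)*448 + 0) - 4333633 = (89*448 + 0) - 4333633 = (39872 + 0) - 4333633 = 39872 - 4333633 = -4293761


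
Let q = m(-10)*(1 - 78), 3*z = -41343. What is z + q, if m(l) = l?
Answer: -13011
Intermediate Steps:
z = -13781 (z = (⅓)*(-41343) = -13781)
q = 770 (q = -10*(1 - 78) = -10*(-77) = 770)
z + q = -13781 + 770 = -13011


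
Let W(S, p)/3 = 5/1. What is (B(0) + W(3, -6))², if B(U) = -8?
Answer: 49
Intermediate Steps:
W(S, p) = 15 (W(S, p) = 3*(5/1) = 3*(5*1) = 3*5 = 15)
(B(0) + W(3, -6))² = (-8 + 15)² = 7² = 49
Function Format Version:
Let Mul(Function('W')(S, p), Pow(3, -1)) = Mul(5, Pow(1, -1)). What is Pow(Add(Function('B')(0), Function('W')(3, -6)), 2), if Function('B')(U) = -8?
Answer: 49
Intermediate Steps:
Function('W')(S, p) = 15 (Function('W')(S, p) = Mul(3, Mul(5, Pow(1, -1))) = Mul(3, Mul(5, 1)) = Mul(3, 5) = 15)
Pow(Add(Function('B')(0), Function('W')(3, -6)), 2) = Pow(Add(-8, 15), 2) = Pow(7, 2) = 49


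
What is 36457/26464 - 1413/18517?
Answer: 637680637/490033888 ≈ 1.3013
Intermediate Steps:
36457/26464 - 1413/18517 = 637680637/490033888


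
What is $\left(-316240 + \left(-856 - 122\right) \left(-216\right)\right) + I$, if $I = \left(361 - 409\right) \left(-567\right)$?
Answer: $-77776$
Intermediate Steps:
$I = 27216$ ($I = \left(-48\right) \left(-567\right) = 27216$)
$\left(-316240 + \left(-856 - 122\right) \left(-216\right)\right) + I = \left(-316240 + \left(-856 - 122\right) \left(-216\right)\right) + 27216 = \left(-316240 - -211248\right) + 27216 = \left(-316240 + 211248\right) + 27216 = -104992 + 27216 = -77776$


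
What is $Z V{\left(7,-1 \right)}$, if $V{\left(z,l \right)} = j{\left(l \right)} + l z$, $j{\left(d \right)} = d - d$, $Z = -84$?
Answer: $588$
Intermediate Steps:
$j{\left(d \right)} = 0$
$V{\left(z,l \right)} = l z$ ($V{\left(z,l \right)} = 0 + l z = l z$)
$Z V{\left(7,-1 \right)} = - 84 \left(\left(-1\right) 7\right) = \left(-84\right) \left(-7\right) = 588$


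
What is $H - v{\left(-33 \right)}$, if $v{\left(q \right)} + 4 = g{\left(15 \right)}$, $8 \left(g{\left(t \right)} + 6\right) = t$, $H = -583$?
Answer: $- \frac{4599}{8} \approx -574.88$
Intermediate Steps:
$g{\left(t \right)} = -6 + \frac{t}{8}$
$v{\left(q \right)} = - \frac{65}{8}$ ($v{\left(q \right)} = -4 + \left(-6 + \frac{1}{8} \cdot 15\right) = -4 + \left(-6 + \frac{15}{8}\right) = -4 - \frac{33}{8} = - \frac{65}{8}$)
$H - v{\left(-33 \right)} = -583 - - \frac{65}{8} = -583 + \frac{65}{8} = - \frac{4599}{8}$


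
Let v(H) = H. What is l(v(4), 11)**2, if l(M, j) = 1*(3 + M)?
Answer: 49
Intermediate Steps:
l(M, j) = 3 + M
l(v(4), 11)**2 = (3 + 4)**2 = 7**2 = 49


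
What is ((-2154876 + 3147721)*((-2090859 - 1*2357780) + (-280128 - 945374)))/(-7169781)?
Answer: 5633542521145/7169781 ≈ 7.8573e+5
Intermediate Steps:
((-2154876 + 3147721)*((-2090859 - 1*2357780) + (-280128 - 945374)))/(-7169781) = (992845*((-2090859 - 2357780) - 1225502))*(-1/7169781) = (992845*(-4448639 - 1225502))*(-1/7169781) = (992845*(-5674141))*(-1/7169781) = -5633542521145*(-1/7169781) = 5633542521145/7169781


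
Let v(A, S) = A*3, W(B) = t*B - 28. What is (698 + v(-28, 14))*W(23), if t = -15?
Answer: -229022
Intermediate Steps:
W(B) = -28 - 15*B (W(B) = -15*B - 28 = -28 - 15*B)
v(A, S) = 3*A
(698 + v(-28, 14))*W(23) = (698 + 3*(-28))*(-28 - 15*23) = (698 - 84)*(-28 - 345) = 614*(-373) = -229022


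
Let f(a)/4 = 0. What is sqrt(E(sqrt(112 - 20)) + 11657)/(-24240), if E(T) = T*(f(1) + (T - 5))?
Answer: -sqrt(11749 - 10*sqrt(23))/24240 ≈ -0.0044625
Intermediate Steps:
f(a) = 0 (f(a) = 4*0 = 0)
E(T) = T*(-5 + T) (E(T) = T*(0 + (T - 5)) = T*(0 + (-5 + T)) = T*(-5 + T))
sqrt(E(sqrt(112 - 20)) + 11657)/(-24240) = sqrt(sqrt(112 - 20)*(-5 + sqrt(112 - 20)) + 11657)/(-24240) = sqrt(sqrt(92)*(-5 + sqrt(92)) + 11657)*(-1/24240) = sqrt((2*sqrt(23))*(-5 + 2*sqrt(23)) + 11657)*(-1/24240) = sqrt(2*sqrt(23)*(-5 + 2*sqrt(23)) + 11657)*(-1/24240) = sqrt(11657 + 2*sqrt(23)*(-5 + 2*sqrt(23)))*(-1/24240) = -sqrt(11657 + 2*sqrt(23)*(-5 + 2*sqrt(23)))/24240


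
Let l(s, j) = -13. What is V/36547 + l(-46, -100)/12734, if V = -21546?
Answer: -39263125/66484214 ≈ -0.59056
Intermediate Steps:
V/36547 + l(-46, -100)/12734 = -21546/36547 - 13/12734 = -21546*1/36547 - 13*1/12734 = -3078/5221 - 13/12734 = -39263125/66484214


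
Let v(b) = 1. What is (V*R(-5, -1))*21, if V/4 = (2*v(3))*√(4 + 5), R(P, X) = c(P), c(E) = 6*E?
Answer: -15120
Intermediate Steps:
R(P, X) = 6*P
V = 24 (V = 4*((2*1)*√(4 + 5)) = 4*(2*√9) = 4*(2*3) = 4*6 = 24)
(V*R(-5, -1))*21 = (24*(6*(-5)))*21 = (24*(-30))*21 = -720*21 = -15120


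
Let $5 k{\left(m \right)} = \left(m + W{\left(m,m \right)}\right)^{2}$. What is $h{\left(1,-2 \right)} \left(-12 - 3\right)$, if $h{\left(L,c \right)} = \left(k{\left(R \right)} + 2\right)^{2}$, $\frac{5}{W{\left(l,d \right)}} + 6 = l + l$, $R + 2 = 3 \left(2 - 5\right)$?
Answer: $- \frac{33586633443}{3073280} \approx -10929.0$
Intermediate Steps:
$R = -11$ ($R = -2 + 3 \left(2 - 5\right) = -2 + 3 \left(-3\right) = -2 - 9 = -11$)
$W{\left(l,d \right)} = \frac{5}{-6 + 2 l}$ ($W{\left(l,d \right)} = \frac{5}{-6 + \left(l + l\right)} = \frac{5}{-6 + 2 l}$)
$k{\left(m \right)} = \frac{\left(m + \frac{5}{2 \left(-3 + m\right)}\right)^{2}}{5}$
$h{\left(L,c \right)} = \frac{11195544481}{15366400}$ ($h{\left(L,c \right)} = \left(\frac{\left(5 + 2 \left(-11\right) \left(-3 - 11\right)\right)^{2}}{20 \left(-3 - 11\right)^{2}} + 2\right)^{2} = \left(\frac{\left(5 + 2 \left(-11\right) \left(-14\right)\right)^{2}}{20 \cdot 196} + 2\right)^{2} = \left(\frac{1}{20} \cdot \frac{1}{196} \left(5 + 308\right)^{2} + 2\right)^{2} = \left(\frac{1}{20} \cdot \frac{1}{196} \cdot 313^{2} + 2\right)^{2} = \left(\frac{1}{20} \cdot \frac{1}{196} \cdot 97969 + 2\right)^{2} = \left(\frac{97969}{3920} + 2\right)^{2} = \left(\frac{105809}{3920}\right)^{2} = \frac{11195544481}{15366400}$)
$h{\left(1,-2 \right)} \left(-12 - 3\right) = \frac{11195544481 \left(-12 - 3\right)}{15366400} = \frac{11195544481}{15366400} \left(-15\right) = - \frac{33586633443}{3073280}$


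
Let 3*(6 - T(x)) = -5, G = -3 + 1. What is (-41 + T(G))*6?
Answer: -200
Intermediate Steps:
G = -2
T(x) = 23/3 (T(x) = 6 - 1/3*(-5) = 6 + 5/3 = 23/3)
(-41 + T(G))*6 = (-41 + 23/3)*6 = -100/3*6 = -200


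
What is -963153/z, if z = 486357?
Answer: -321051/162119 ≈ -1.9803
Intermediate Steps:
-963153/z = -963153/486357 = -963153*1/486357 = -321051/162119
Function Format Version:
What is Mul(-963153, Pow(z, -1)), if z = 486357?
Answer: Rational(-321051, 162119) ≈ -1.9803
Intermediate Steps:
Mul(-963153, Pow(z, -1)) = Mul(-963153, Pow(486357, -1)) = Mul(-963153, Rational(1, 486357)) = Rational(-321051, 162119)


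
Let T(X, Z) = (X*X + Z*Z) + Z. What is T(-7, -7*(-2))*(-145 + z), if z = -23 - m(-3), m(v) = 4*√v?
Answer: -43512 - 1036*I*√3 ≈ -43512.0 - 1794.4*I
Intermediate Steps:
T(X, Z) = Z + X² + Z² (T(X, Z) = (X² + Z²) + Z = Z + X² + Z²)
z = -23 - 4*I*√3 (z = -23 - 4*√(-3) = -23 - 4*I*√3 ≈ -23.0 - 6.9282*I)
T(-7, -7*(-2))*(-145 + z) = (-7*(-2) + (-7)² + (-7*(-2))²)*(-145 + (-23 - 4*I*√3)) = (14 + 49 + 14²)*(-168 - 4*I*√3) = (14 + 49 + 196)*(-168 - 4*I*√3) = 259*(-168 - 4*I*√3) = -43512 - 1036*I*√3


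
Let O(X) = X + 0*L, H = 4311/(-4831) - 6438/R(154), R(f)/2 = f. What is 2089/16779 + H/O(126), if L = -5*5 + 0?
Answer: -403413489/8322093164 ≈ -0.048475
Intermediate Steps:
R(f) = 2*f
H = -16214883/743974 (H = 4311/(-4831) - 6438/(2*154) = 4311*(-1/4831) - 6438/308 = -4311/4831 - 6438*1/308 = -4311/4831 - 3219/154 = -16214883/743974 ≈ -21.795)
L = -25 (L = -25 + 0 = -25)
O(X) = X (O(X) = X + 0*(-25) = X + 0 = X)
2089/16779 + H/O(126) = 2089/16779 - 16214883/743974/126 = 2089*(1/16779) - 16214883/743974*1/126 = 2089/16779 - 5404961/31246908 = -403413489/8322093164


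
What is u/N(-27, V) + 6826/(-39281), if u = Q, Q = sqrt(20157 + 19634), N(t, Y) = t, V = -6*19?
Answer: -6826/39281 - sqrt(39791)/27 ≈ -7.5618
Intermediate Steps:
V = -114
Q = sqrt(39791) ≈ 199.48
u = sqrt(39791) ≈ 199.48
u/N(-27, V) + 6826/(-39281) = sqrt(39791)/(-27) + 6826/(-39281) = sqrt(39791)*(-1/27) + 6826*(-1/39281) = -sqrt(39791)/27 - 6826/39281 = -6826/39281 - sqrt(39791)/27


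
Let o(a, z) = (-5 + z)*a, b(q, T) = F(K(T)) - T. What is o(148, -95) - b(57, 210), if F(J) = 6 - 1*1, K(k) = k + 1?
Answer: -14595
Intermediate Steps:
K(k) = 1 + k
F(J) = 5 (F(J) = 6 - 1 = 5)
b(q, T) = 5 - T
o(a, z) = a*(-5 + z)
o(148, -95) - b(57, 210) = 148*(-5 - 95) - (5 - 1*210) = 148*(-100) - (5 - 210) = -14800 - 1*(-205) = -14800 + 205 = -14595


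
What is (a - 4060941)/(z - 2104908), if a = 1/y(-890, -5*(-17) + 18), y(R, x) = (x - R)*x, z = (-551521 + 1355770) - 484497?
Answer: 207674492269/91291985262 ≈ 2.2748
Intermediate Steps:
z = 319752 (z = 804249 - 484497 = 319752)
y(R, x) = x*(x - R)
a = 1/102279 (a = 1/((-5*(-17) + 18)*((-5*(-17) + 18) - 1*(-890))) = 1/((85 + 18)*((85 + 18) + 890)) = 1/(103*(103 + 890)) = 1/(103*993) = 1/102279 ≈ 9.7772e-6)
(a - 4060941)/(z - 2104908) = (1/102279 - 4060941)/(319752 - 2104908) = -415348984538/102279/(-1785156) = -415348984538/102279*(-1/1785156) = 207674492269/91291985262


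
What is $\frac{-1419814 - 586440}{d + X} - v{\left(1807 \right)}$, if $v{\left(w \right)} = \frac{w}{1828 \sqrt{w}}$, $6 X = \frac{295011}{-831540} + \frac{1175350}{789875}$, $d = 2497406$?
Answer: $- \frac{21083728341760080}{26245247932339721} - \frac{\sqrt{1807}}{1828} \approx -0.82659$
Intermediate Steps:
$X = \frac{1984876601}{10509002520}$ ($X = \frac{\frac{295011}{-831540} + \frac{1175350}{789875}}{6} = \frac{295011 \left(- \frac{1}{831540}\right) + 1175350 \cdot \frac{1}{789875}}{6} = \frac{- \frac{98337}{277180} + \frac{47014}{31595}}{6} = \frac{1}{6} \cdot \frac{1984876601}{1751500420} = \frac{1984876601}{10509002520} \approx 0.18887$)
$v{\left(w \right)} = \frac{\sqrt{w}}{1828}$ ($v{\left(w \right)} = w \frac{1}{1828 \sqrt{w}} = \frac{\sqrt{w}}{1828}$)
$\frac{-1419814 - 586440}{d + X} - v{\left(1807 \right)} = \frac{-1419814 - 586440}{2497406 + \frac{1984876601}{10509002520}} - \frac{\sqrt{1807}}{1828} = - \frac{2006254}{\frac{26245247932339721}{10509002520}} - \frac{\sqrt{1807}}{1828} = \left(-2006254\right) \frac{10509002520}{26245247932339721} - \frac{\sqrt{1807}}{1828} = - \frac{21083728341760080}{26245247932339721} - \frac{\sqrt{1807}}{1828}$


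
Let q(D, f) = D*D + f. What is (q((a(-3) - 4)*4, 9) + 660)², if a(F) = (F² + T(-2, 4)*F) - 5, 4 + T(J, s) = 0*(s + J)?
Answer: 8838729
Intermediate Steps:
T(J, s) = -4 (T(J, s) = -4 + 0*(s + J) = -4 + 0*(J + s) = -4 + 0 = -4)
a(F) = -5 + F² - 4*F (a(F) = (F² - 4*F) - 5 = -5 + F² - 4*F)
q(D, f) = f + D² (q(D, f) = D² + f = f + D²)
(q((a(-3) - 4)*4, 9) + 660)² = ((9 + (((-5 + (-3)² - 4*(-3)) - 4)*4)²) + 660)² = ((9 + (((-5 + 9 + 12) - 4)*4)²) + 660)² = ((9 + ((16 - 4)*4)²) + 660)² = ((9 + (12*4)²) + 660)² = ((9 + 48²) + 660)² = ((9 + 2304) + 660)² = (2313 + 660)² = 2973² = 8838729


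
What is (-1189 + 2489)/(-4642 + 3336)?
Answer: -650/653 ≈ -0.99541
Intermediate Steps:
(-1189 + 2489)/(-4642 + 3336) = 1300/(-1306) = 1300*(-1/1306) = -650/653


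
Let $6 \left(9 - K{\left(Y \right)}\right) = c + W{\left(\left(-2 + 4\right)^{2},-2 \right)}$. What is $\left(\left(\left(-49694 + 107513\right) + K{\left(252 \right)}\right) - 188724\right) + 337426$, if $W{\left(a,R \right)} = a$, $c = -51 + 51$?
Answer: $\frac{619588}{3} \approx 2.0653 \cdot 10^{5}$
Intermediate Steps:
$c = 0$
$K{\left(Y \right)} = \frac{25}{3}$ ($K{\left(Y \right)} = 9 - \frac{0 + \left(-2 + 4\right)^{2}}{6} = 9 - \frac{0 + 2^{2}}{6} = 9 - \frac{0 + 4}{6} = 9 - \frac{2}{3} = \frac{25}{3}$)
$\left(\left(\left(-49694 + 107513\right) + K{\left(252 \right)}\right) - 188724\right) + 337426 = \left(\left(\left(-49694 + 107513\right) + \frac{25}{3}\right) - 188724\right) + 337426 = \left(\left(57819 + \frac{25}{3}\right) - 188724\right) + 337426 = \left(\frac{173482}{3} - 188724\right) + 337426 = - \frac{392690}{3} + 337426 = \frac{619588}{3}$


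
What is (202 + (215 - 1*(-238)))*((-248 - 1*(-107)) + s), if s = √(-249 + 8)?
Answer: -92355 + 655*I*√241 ≈ -92355.0 + 10168.0*I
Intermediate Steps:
s = I*√241 (s = √(-241) = I*√241 ≈ 15.524*I)
(202 + (215 - 1*(-238)))*((-248 - 1*(-107)) + s) = (202 + (215 - 1*(-238)))*((-248 - 1*(-107)) + I*√241) = (202 + (215 + 238))*((-248 + 107) + I*√241) = (202 + 453)*(-141 + I*√241) = 655*(-141 + I*√241) = -92355 + 655*I*√241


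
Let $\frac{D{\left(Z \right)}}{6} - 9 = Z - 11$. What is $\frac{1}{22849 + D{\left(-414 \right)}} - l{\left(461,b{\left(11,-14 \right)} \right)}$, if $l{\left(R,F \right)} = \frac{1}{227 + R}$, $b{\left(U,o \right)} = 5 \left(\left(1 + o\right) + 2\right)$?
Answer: $- \frac{19665}{14002864} \approx -0.0014044$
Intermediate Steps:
$D{\left(Z \right)} = -12 + 6 Z$ ($D{\left(Z \right)} = 54 + 6 \left(Z - 11\right) = 54 + 6 \left(-11 + Z\right) = 54 + \left(-66 + 6 Z\right) = -12 + 6 Z$)
$b{\left(U,o \right)} = 15 + 5 o$ ($b{\left(U,o \right)} = 5 \left(3 + o\right) = 15 + 5 o$)
$\frac{1}{22849 + D{\left(-414 \right)}} - l{\left(461,b{\left(11,-14 \right)} \right)} = \frac{1}{22849 + \left(-12 + 6 \left(-414\right)\right)} - \frac{1}{227 + 461} = \frac{1}{22849 - 2496} - \frac{1}{688} = \frac{1}{20353} - \frac{1}{688} = - \frac{19665}{14002864}$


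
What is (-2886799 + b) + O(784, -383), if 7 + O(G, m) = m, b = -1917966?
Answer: -4805155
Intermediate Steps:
O(G, m) = -7 + m
(-2886799 + b) + O(784, -383) = (-2886799 - 1917966) + (-7 - 383) = -4804765 - 390 = -4805155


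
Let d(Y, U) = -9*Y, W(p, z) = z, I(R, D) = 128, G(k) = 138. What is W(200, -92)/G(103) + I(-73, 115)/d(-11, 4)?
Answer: 62/99 ≈ 0.62626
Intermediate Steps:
W(200, -92)/G(103) + I(-73, 115)/d(-11, 4) = -92/138 + 128/((-9*(-11))) = -92*1/138 + 128/99 = -⅔ + 128*(1/99) = -⅔ + 128/99 = 62/99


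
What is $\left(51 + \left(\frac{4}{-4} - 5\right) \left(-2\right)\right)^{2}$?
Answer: $3969$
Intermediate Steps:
$\left(51 + \left(\frac{4}{-4} - 5\right) \left(-2\right)\right)^{2} = \left(51 + \left(4 \left(- \frac{1}{4}\right) - 5\right) \left(-2\right)\right)^{2} = \left(51 + \left(-1 - 5\right) \left(-2\right)\right)^{2} = \left(51 - -12\right)^{2} = \left(51 + 12\right)^{2} = 63^{2} = 3969$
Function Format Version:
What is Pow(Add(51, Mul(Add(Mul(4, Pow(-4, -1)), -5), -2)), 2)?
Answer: 3969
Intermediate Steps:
Pow(Add(51, Mul(Add(Mul(4, Pow(-4, -1)), -5), -2)), 2) = Pow(Add(51, Mul(Add(Mul(4, Rational(-1, 4)), -5), -2)), 2) = Pow(Add(51, Mul(Add(-1, -5), -2)), 2) = Pow(Add(51, Mul(-6, -2)), 2) = Pow(Add(51, 12), 2) = Pow(63, 2) = 3969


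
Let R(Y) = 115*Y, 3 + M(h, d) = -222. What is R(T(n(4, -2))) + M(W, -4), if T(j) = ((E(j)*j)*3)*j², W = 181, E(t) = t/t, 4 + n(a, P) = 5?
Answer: 120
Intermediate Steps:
n(a, P) = 1 (n(a, P) = -4 + 5 = 1)
E(t) = 1
M(h, d) = -225 (M(h, d) = -3 - 222 = -225)
T(j) = 3*j³ (T(j) = ((1*j)*3)*j² = (j*3)*j² = (3*j)*j² = 3*j³)
R(T(n(4, -2))) + M(W, -4) = 115*(3*1³) - 225 = 115*(3*1) - 225 = 115*3 - 225 = 345 - 225 = 120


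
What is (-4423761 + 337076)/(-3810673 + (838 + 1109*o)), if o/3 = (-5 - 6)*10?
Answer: 817337/835161 ≈ 0.97866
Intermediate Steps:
o = -330 (o = 3*((-5 - 6)*10) = 3*(-11*10) = 3*(-110) = -330)
(-4423761 + 337076)/(-3810673 + (838 + 1109*o)) = (-4423761 + 337076)/(-3810673 + (838 + 1109*(-330))) = -4086685/(-3810673 + (838 - 365970)) = -4086685/(-3810673 - 365132) = -4086685/(-4175805) = -4086685*(-1/4175805) = 817337/835161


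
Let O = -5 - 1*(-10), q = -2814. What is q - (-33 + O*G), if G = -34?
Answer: -2611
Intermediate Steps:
O = 5 (O = -5 + 10 = 5)
q - (-33 + O*G) = -2814 - (-33 + 5*(-34)) = -2814 - (-33 - 170) = -2814 - 1*(-203) = -2814 + 203 = -2611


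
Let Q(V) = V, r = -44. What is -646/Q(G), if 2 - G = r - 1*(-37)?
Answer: -646/9 ≈ -71.778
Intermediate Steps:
G = 9 (G = 2 - (-44 - 1*(-37)) = 2 - (-44 + 37) = 2 - 1*(-7) = 2 + 7 = 9)
-646/Q(G) = -646/9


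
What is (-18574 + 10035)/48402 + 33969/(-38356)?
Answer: -985844711/928253556 ≈ -1.0620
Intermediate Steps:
(-18574 + 10035)/48402 + 33969/(-38356) = -8539*1/48402 + 33969*(-1/38356) = -8539/48402 - 33969/38356 = -985844711/928253556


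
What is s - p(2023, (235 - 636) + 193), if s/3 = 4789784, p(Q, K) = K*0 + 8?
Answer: 14369344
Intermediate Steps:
p(Q, K) = 8 (p(Q, K) = 0 + 8 = 8)
s = 14369352 (s = 3*4789784 = 14369352)
s - p(2023, (235 - 636) + 193) = 14369352 - 1*8 = 14369352 - 8 = 14369344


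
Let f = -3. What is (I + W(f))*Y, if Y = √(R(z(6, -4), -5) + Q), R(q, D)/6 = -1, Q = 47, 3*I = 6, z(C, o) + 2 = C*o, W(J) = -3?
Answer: -√41 ≈ -6.4031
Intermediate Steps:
z(C, o) = -2 + C*o
I = 2 (I = (⅓)*6 = 2)
R(q, D) = -6 (R(q, D) = 6*(-1) = -6)
Y = √41 (Y = √(-6 + 47) = √41 ≈ 6.4031)
(I + W(f))*Y = (2 - 3)*√41 = -√41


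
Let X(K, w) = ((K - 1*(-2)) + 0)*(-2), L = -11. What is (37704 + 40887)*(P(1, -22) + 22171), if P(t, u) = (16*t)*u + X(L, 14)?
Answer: 1716191667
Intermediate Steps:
X(K, w) = -4 - 2*K (X(K, w) = ((K + 2) + 0)*(-2) = ((2 + K) + 0)*(-2) = (2 + K)*(-2) = -4 - 2*K)
P(t, u) = 18 + 16*t*u (P(t, u) = (16*t)*u + (-4 - 2*(-11)) = 16*t*u + (-4 + 22) = 16*t*u + 18 = 18 + 16*t*u)
(37704 + 40887)*(P(1, -22) + 22171) = (37704 + 40887)*((18 + 16*1*(-22)) + 22171) = 78591*((18 - 352) + 22171) = 78591*(-334 + 22171) = 78591*21837 = 1716191667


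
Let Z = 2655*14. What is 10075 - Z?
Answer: -27095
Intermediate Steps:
Z = 37170
10075 - Z = 10075 - 1*37170 = 10075 - 37170 = -27095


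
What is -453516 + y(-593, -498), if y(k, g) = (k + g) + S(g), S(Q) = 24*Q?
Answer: -466559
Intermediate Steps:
y(k, g) = k + 25*g (y(k, g) = (k + g) + 24*g = (g + k) + 24*g = k + 25*g)
-453516 + y(-593, -498) = -453516 + (-593 + 25*(-498)) = -453516 + (-593 - 12450) = -453516 - 13043 = -466559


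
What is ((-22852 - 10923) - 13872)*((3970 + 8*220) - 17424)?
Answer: 557184018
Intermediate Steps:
((-22852 - 10923) - 13872)*((3970 + 8*220) - 17424) = (-33775 - 13872)*((3970 + 1760) - 17424) = -47647*(5730 - 17424) = -47647*(-11694) = 557184018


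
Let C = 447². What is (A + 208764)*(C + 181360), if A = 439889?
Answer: 247246415357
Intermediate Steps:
C = 199809
(A + 208764)*(C + 181360) = (439889 + 208764)*(199809 + 181360) = 648653*381169 = 247246415357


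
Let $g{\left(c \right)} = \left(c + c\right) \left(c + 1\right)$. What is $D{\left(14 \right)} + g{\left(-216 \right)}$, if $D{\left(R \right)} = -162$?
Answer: $92718$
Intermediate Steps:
$g{\left(c \right)} = 2 c \left(1 + c\right)$
$D{\left(14 \right)} + g{\left(-216 \right)} = -162 + 2 \left(-216\right) \left(1 - 216\right) = -162 + 2 \left(-216\right) \left(-215\right) = -162 + 92880 = 92718$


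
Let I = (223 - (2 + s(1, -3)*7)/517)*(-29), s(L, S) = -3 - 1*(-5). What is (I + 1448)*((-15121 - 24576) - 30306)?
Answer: 181612913077/517 ≈ 3.5128e+8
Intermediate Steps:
s(L, S) = 2 (s(L, S) = -3 + 5 = 2)
I = -3342975/517 (I = (223 - (2 + 2*7)/517)*(-29) = (223 - (2 + 14)/517)*(-29) = (223 - 16/517)*(-29) = (115275/517)*(-29) = -3342975/517 ≈ -6466.1)
(I + 1448)*((-15121 - 24576) - 30306) = (-3342975/517 + 1448)*((-15121 - 24576) - 30306) = -2594359*(-39697 - 30306)/517 = -2594359/517*(-70003) = 181612913077/517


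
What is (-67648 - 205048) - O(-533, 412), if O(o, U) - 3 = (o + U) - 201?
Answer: -272377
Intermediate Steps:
O(o, U) = -198 + U + o (O(o, U) = 3 + ((o + U) - 201) = 3 + ((U + o) - 201) = 3 + (-201 + U + o) = -198 + U + o)
(-67648 - 205048) - O(-533, 412) = (-67648 - 205048) - (-198 + 412 - 533) = -272696 - 1*(-319) = -272696 + 319 = -272377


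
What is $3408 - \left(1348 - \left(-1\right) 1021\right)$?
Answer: $1039$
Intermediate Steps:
$3408 - \left(1348 - \left(-1\right) 1021\right) = 3408 - \left(1348 - -1021\right) = 3408 - \left(1348 + 1021\right) = 3408 - 2369 = 1039$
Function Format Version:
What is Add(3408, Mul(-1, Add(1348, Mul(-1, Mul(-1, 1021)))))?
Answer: 1039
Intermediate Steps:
Add(3408, Mul(-1, Add(1348, Mul(-1, Mul(-1, 1021))))) = Add(3408, Mul(-1, Add(1348, Mul(-1, -1021)))) = Add(3408, Mul(-1, Add(1348, 1021))) = Add(3408, Mul(-1, 2369)) = Add(3408, -2369) = 1039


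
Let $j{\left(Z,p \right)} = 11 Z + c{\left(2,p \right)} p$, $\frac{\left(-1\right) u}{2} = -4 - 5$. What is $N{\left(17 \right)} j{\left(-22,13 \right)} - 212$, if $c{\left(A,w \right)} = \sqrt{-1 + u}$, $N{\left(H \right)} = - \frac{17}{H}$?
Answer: $30 - 13 \sqrt{17} \approx -23.6$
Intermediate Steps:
$u = 18$ ($u = - 2 \left(-4 - 5\right) = \left(-2\right) \left(-9\right) = 18$)
$c{\left(A,w \right)} = \sqrt{17}$ ($c{\left(A,w \right)} = \sqrt{-1 + 18} = \sqrt{17}$)
$j{\left(Z,p \right)} = 11 Z + p \sqrt{17}$ ($j{\left(Z,p \right)} = 11 Z + \sqrt{17} p = 11 Z + p \sqrt{17}$)
$N{\left(17 \right)} j{\left(-22,13 \right)} - 212 = - \frac{17}{17} \left(11 \left(-22\right) + 13 \sqrt{17}\right) - 212 = \left(-17\right) \frac{1}{17} \left(-242 + 13 \sqrt{17}\right) - 212 = - (-242 + 13 \sqrt{17}) - 212 = \left(242 - 13 \sqrt{17}\right) - 212 = 30 - 13 \sqrt{17}$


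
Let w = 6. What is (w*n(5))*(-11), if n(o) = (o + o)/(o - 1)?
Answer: -165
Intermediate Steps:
n(o) = 2*o/(-1 + o) (n(o) = (2*o)/(-1 + o) = 2*o/(-1 + o))
(w*n(5))*(-11) = (6*(2*5/(-1 + 5)))*(-11) = (6*(2*5/4))*(-11) = (6*(2*5*(1/4)))*(-11) = (6*(5/2))*(-11) = 15*(-11) = -165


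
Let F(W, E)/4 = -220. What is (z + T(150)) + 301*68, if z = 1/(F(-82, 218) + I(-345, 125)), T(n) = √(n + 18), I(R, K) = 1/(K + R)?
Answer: 3962625048/193601 + 2*√42 ≈ 20481.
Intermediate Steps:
F(W, E) = -880 (F(W, E) = 4*(-220) = -880)
T(n) = √(18 + n)
z = -220/193601 (z = 1/(-880 + 1/(125 - 345)) = 1/(-880 + 1/(-220)) = 1/(-880 - 1/220) = 1/(-193601/220) = -220/193601 ≈ -0.0011364)
(z + T(150)) + 301*68 = (-220/193601 + √(18 + 150)) + 301*68 = (-220/193601 + √168) + 20468 = (-220/193601 + 2*√42) + 20468 = 3962625048/193601 + 2*√42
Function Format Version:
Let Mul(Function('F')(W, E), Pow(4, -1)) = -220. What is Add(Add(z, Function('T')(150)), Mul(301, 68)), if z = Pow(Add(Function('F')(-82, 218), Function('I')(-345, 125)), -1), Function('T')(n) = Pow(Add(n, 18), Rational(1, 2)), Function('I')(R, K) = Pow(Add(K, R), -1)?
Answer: Add(Rational(3962625048, 193601), Mul(2, Pow(42, Rational(1, 2)))) ≈ 20481.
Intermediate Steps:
Function('F')(W, E) = -880 (Function('F')(W, E) = Mul(4, -220) = -880)
Function('T')(n) = Pow(Add(18, n), Rational(1, 2))
z = Rational(-220, 193601) (z = Pow(Add(-880, Pow(Add(125, -345), -1)), -1) = Pow(Add(-880, Pow(-220, -1)), -1) = Pow(Add(-880, Rational(-1, 220)), -1) = Pow(Rational(-193601, 220), -1) = Rational(-220, 193601) ≈ -0.0011364)
Add(Add(z, Function('T')(150)), Mul(301, 68)) = Add(Add(Rational(-220, 193601), Pow(Add(18, 150), Rational(1, 2))), Mul(301, 68)) = Add(Add(Rational(-220, 193601), Pow(168, Rational(1, 2))), 20468) = Add(Add(Rational(-220, 193601), Mul(2, Pow(42, Rational(1, 2)))), 20468) = Add(Rational(3962625048, 193601), Mul(2, Pow(42, Rational(1, 2))))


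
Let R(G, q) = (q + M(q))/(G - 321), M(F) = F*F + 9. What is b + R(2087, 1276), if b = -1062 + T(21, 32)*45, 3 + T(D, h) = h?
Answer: 2058599/1766 ≈ 1165.7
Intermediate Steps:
M(F) = 9 + F² (M(F) = F² + 9 = 9 + F²)
T(D, h) = -3 + h
R(G, q) = (9 + q + q²)/(-321 + G) (R(G, q) = (q + (9 + q²))/(G - 321) = (9 + q + q²)/(-321 + G))
b = 243 (b = -1062 + (-3 + 32)*45 = -1062 + 29*45 = -1062 + 1305 = 243)
b + R(2087, 1276) = 243 + (9 + 1276 + 1276²)/(-321 + 2087) = 243 + (9 + 1276 + 1628176)/1766 = 243 + (1/1766)*1629461 = 243 + 1629461/1766 = 2058599/1766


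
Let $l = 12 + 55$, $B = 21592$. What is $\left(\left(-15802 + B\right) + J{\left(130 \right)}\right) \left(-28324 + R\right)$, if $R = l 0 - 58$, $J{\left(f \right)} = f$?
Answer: $-168021440$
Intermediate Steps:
$l = 67$
$R = -58$ ($R = 67 \cdot 0 - 58 = 0 - 58 = -58$)
$\left(\left(-15802 + B\right) + J{\left(130 \right)}\right) \left(-28324 + R\right) = \left(\left(-15802 + 21592\right) + 130\right) \left(-28324 - 58\right) = \left(5790 + 130\right) \left(-28382\right) = 5920 \left(-28382\right) = -168021440$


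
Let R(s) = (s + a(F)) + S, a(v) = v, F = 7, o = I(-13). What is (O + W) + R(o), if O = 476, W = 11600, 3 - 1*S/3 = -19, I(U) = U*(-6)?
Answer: 12227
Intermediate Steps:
I(U) = -6*U
S = 66 (S = 9 - 3*(-19) = 9 + 57 = 66)
o = 78 (o = -6*(-13) = 78)
R(s) = 73 + s (R(s) = (s + 7) + 66 = (7 + s) + 66 = 73 + s)
(O + W) + R(o) = (476 + 11600) + (73 + 78) = 12076 + 151 = 12227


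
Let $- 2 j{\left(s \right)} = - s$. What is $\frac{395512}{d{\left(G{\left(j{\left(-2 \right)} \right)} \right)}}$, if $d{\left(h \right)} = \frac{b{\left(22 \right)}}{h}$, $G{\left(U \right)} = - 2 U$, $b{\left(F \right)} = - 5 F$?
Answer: $- \frac{395512}{55} \approx -7191.1$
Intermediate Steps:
$j{\left(s \right)} = \frac{s}{2}$ ($j{\left(s \right)} = - \frac{\left(-1\right) s}{2} = \frac{s}{2}$)
$d{\left(h \right)} = - \frac{110}{h}$ ($d{\left(h \right)} = \frac{\left(-5\right) 22}{h} = - \frac{110}{h}$)
$\frac{395512}{d{\left(G{\left(j{\left(-2 \right)} \right)} \right)}} = \frac{395512}{\left(-110\right) \frac{1}{\left(-2\right) \frac{1}{2} \left(-2\right)}} = \frac{395512}{\left(-110\right) \frac{1}{\left(-2\right) \left(-1\right)}} = \frac{395512}{\left(-110\right) \frac{1}{2}} = \frac{395512}{-55} = 395512 \left(- \frac{1}{55}\right) = - \frac{395512}{55}$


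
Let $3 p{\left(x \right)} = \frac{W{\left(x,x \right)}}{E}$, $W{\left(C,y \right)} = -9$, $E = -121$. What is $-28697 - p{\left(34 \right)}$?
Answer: $- \frac{3472340}{121} \approx -28697.0$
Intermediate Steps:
$p{\left(x \right)} = \frac{3}{121}$ ($p{\left(x \right)} = \frac{\left(-9\right) \frac{1}{-121}}{3} = \frac{\left(-9\right) \left(- \frac{1}{121}\right)}{3} = \frac{1}{3} \cdot \frac{9}{121} = \frac{3}{121}$)
$-28697 - p{\left(34 \right)} = -28697 - \frac{3}{121} = - \frac{3472340}{121}$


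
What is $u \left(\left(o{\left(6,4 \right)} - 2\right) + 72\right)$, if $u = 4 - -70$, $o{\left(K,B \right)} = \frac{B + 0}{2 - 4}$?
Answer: $5032$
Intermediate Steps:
$o{\left(K,B \right)} = - \frac{B}{2}$ ($o{\left(K,B \right)} = \frac{B}{-2} = B \left(- \frac{1}{2}\right) = - \frac{B}{2}$)
$u = 74$ ($u = 4 + 70 = 74$)
$u \left(\left(o{\left(6,4 \right)} - 2\right) + 72\right) = 74 \left(\left(\left(- \frac{1}{2}\right) 4 - 2\right) + 72\right) = 74 \left(\left(-2 - 2\right) + 72\right) = 74 \left(-4 + 72\right) = 74 \cdot 68 = 5032$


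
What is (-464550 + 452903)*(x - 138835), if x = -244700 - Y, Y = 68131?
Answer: 5260553902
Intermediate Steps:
x = -312831 (x = -244700 - 1*68131 = -244700 - 68131 = -312831)
(-464550 + 452903)*(x - 138835) = (-464550 + 452903)*(-312831 - 138835) = -11647*(-451666) = 5260553902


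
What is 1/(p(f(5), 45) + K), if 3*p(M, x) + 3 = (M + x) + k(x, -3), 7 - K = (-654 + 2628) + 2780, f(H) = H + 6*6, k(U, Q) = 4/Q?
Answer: -9/42478 ≈ -0.00021187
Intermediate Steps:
f(H) = 36 + H (f(H) = H + 36 = 36 + H)
K = -4747 (K = 7 - ((-654 + 2628) + 2780) = 7 - (1974 + 2780) = 7 - 1*4754 = 7 - 4754 = -4747)
p(M, x) = -13/9 + M/3 + x/3 (p(M, x) = -1 + ((M + x) + 4/(-3))/3 = -1 + ((M + x) + 4*(-⅓))/3 = -1 + ((M + x) - 4/3)/3 = -1 + (-4/3 + M + x)/3 = -1 + (-4/9 + M/3 + x/3) = -13/9 + M/3 + x/3)
1/(p(f(5), 45) + K) = 1/((-13/9 + (36 + 5)/3 + (⅓)*45) - 4747) = 1/((-13/9 + (⅓)*41 + 15) - 4747) = 1/((-13/9 + 41/3 + 15) - 4747) = 1/(245/9 - 4747) = 1/(-42478/9) = -9/42478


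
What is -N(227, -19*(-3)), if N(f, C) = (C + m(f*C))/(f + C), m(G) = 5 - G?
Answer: 12877/284 ≈ 45.342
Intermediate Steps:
N(f, C) = (5 + C - C*f)/(C + f) (N(f, C) = (C + (5 - f*C))/(f + C) = (C + (5 - C*f))/(C + f) = (5 + C - C*f)/(C + f))
-N(227, -19*(-3)) = -(5 - 19*(-3) - 1*(-19*(-3))*227)/(-19*(-3) + 227) = -(5 + 57 - 1*57*227)/(57 + 227) = -(5 + 57 - 12939)/284 = -(-12877)/284 = -1*(-12877/284) = 12877/284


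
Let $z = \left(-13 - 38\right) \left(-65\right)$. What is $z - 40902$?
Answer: $-37587$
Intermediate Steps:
$z = 3315$ ($z = \left(-51\right) \left(-65\right) = 3315$)
$z - 40902 = 3315 - 40902 = -37587$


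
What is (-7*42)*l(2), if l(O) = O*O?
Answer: -1176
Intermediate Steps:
l(O) = O²
(-7*42)*l(2) = -7*42*2² = -294*4 = -1176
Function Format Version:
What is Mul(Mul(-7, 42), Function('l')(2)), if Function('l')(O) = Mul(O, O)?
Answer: -1176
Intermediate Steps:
Function('l')(O) = Pow(O, 2)
Mul(Mul(-7, 42), Function('l')(2)) = Mul(Mul(-7, 42), Pow(2, 2)) = Mul(-294, 4) = -1176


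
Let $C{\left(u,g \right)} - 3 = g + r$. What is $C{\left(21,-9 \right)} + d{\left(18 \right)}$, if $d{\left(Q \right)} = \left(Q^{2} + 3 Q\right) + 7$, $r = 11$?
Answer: $390$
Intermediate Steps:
$C{\left(u,g \right)} = 14 + g$ ($C{\left(u,g \right)} = 3 + \left(g + 11\right) = 3 + \left(11 + g\right) = 14 + g$)
$d{\left(Q \right)} = 7 + Q^{2} + 3 Q$
$C{\left(21,-9 \right)} + d{\left(18 \right)} = \left(14 - 9\right) + \left(7 + 18^{2} + 3 \cdot 18\right) = 5 + \left(7 + 324 + 54\right) = 5 + 385 = 390$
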